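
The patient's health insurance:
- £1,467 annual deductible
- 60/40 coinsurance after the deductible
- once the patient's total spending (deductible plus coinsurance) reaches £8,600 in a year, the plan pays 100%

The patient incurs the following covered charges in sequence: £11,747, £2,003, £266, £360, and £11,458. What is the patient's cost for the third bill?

£106.40

#1 (£11,747): £1,467 finishes the deductible; £10,280 goes to coinsurance; patient's 40% is £4,112. Patient owes £5,579 (running OOP £5,579).
#2 (£2,003): deductible already satisfied, so patient's share is 40% × £2,003 = £801.20. Patient owes £801.20 (running OOP £6,380.20).
#3 (£266): deductible met; 40% of £266 = £106.40. Patient pays £106.40; OOP now £6,486.60.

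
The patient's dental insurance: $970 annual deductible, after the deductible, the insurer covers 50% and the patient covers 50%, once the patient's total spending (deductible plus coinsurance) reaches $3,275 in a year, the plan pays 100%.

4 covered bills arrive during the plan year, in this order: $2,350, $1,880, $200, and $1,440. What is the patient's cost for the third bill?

$100

Claim 1 — $2,350: $970 to deductible, leaving $1,380; patient's 50% is $690. Patient owes $1,660 (running OOP $1,660).
Claim 2 — $1,880: deductible already satisfied, so patient's share is 50% × $1,880 = $940. Patient owes $940 (running OOP $2,600).
Claim 3 — $200: deductible already satisfied, so patient's share is 50% × $200 = $100. Patient owes $100 (running OOP $2,700).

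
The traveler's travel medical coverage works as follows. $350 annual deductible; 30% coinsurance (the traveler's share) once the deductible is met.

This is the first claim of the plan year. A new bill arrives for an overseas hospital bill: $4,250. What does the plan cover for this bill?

$2,730

Deductible not yet touched, so the first $350 of the bill goes to the deductible.
After the $350 deductible portion, $4,250 − $350 = $3,900 is subject to coinsurance.
30% of $3,900 = $1,170 falls to the traveler.
So the traveler owes $350 + $1,170 = $1,520.
The insurer covers the remainder: $4,250 − $1,520 = $2,730.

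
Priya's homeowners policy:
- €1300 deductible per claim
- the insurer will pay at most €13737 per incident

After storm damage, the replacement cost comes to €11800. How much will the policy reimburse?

Subtract the deductible: €11800 − €1300 = €10500.
€10500 is within the €13737 limit, so the insurer pays €10500.

€10500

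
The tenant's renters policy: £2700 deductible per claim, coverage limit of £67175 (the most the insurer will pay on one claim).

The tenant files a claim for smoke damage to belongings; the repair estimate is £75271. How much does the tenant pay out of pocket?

Less the £2700 deductible: £75271 − £2700 = £72571.
The £67175 per-incident cap binds; insurer pays £67175.
Out of pocket: £75271 − £67175 = £8096.

£8096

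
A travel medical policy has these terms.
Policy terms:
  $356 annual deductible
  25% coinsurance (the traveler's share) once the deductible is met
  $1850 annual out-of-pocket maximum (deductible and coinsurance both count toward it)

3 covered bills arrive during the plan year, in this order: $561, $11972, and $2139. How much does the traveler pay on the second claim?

#1 ($561): $356 finishes the deductible; $205 goes to coinsurance; traveler's 25% is $51.25. Traveler pays $407.25; OOP now $407.25.
#2 ($11972): deductible met; 25% of $11972 = $2993. Adding that to $407.25 gives $3400.25, past the $1850 cap; traveler pays only $1850 − $407.25 = $1442.75.

$1442.75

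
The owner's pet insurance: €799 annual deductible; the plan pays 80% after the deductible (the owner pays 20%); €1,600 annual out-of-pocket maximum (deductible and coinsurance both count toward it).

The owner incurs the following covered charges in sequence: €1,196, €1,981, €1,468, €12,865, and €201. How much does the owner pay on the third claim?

Claim 1 (€1,196): €799 finishes the deductible; €397 goes to coinsurance; 20% of €397 = €79.40. Cost to owner: €878.40. OOP to date €878.40.
Claim 2 (€1,981): deductible met; 20% of €1,981 = €396.20. Cost to owner: €396.20. OOP to date €1,274.60.
Claim 3 (€1,468): deductible already satisfied, so owner's share is 20% × €1,468 = €293.60. Cost to owner: €293.60. OOP to date €1,568.20.

€293.60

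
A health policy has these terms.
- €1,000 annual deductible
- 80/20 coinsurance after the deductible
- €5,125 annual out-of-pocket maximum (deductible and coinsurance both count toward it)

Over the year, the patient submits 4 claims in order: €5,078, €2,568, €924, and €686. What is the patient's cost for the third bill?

Claim 1 — €5,078: €1,000 to deductible, leaving €4,078; coinsurance €4,078 × 20% = €815.60. Cost to patient: €1,815.60. OOP to date €1,815.60.
Claim 2 — €2,568: 20% coinsurance on €2,568 = €513.60. Patient owes €513.60 (running OOP €2,329.20).
Claim 3 — €924: deductible already satisfied, so patient's share is 20% × €924 = €184.80. Cost to patient: €184.80. OOP to date €2,514.

€184.80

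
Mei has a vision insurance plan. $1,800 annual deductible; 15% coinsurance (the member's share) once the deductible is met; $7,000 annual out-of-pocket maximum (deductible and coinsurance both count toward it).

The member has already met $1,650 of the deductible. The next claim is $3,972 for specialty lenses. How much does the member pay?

$723.30

Remaining deductible: $1,800 − $1,650 = $150.
That leaves $3,972 − $150 = $3,822 for coinsurance.
15% of $3,822 = $573.30 falls to the member.
So the member owes $150 + $573.30 = $723.30 before any cap.
Cumulative spending $1,650 + $723.30 = $2,373.30 stays under the $7,000 maximum.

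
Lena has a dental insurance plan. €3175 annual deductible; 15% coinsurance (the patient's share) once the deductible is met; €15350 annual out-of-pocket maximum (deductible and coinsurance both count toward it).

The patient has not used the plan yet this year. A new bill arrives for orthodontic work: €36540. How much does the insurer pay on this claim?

€28360.25

Deductible not yet touched, so the first €3175 of the bill goes to the deductible.
That leaves €36540 − €3175 = €33365 for coinsurance.
Coinsurance: €33365 × 15% = €5004.75.
That puts the patient's cost at €3175 + €5004.75 = €8179.75 before any cap.
Cumulative spending €0 + €8179.75 = €8179.75 stays under the €15350 maximum.
The plan picks up €36540 − €8179.75 = €28360.25.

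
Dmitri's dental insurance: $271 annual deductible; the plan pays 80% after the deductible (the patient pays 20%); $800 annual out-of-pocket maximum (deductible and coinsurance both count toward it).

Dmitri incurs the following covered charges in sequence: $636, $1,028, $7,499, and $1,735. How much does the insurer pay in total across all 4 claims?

Claim 1 ($636): $271 to deductible, leaving $365; 20% of $365 = $73. Cost to patient: $344. OOP to date $344. Insurer: $636 − $344 = $292.
Claim 2 ($1,028): deductible already satisfied, so patient's share is 20% × $1,028 = $205.60. Patient owes $205.60 (running OOP $549.60). Insurer: $1,028 − $205.60 = $822.40.
Claim 3 ($7,499): 20% coinsurance on $7,499 = $1,499.80. OOP would hit $2,049.40 > $800, so the cap limits the patient to $800 − $549.60 = $250.40. Plan pays $7,499 − $250.40 = $7,248.60.
Claim 4 ($1,735): 20% coinsurance on $1,735 = $347. OOP would hit $1,147 > $800, so the cap limits the patient to $800 − $800 = $0. Insurer: $1,735 − $0 = $1,735.
Insurer total: $292 + $822.40 + $7,248.60 + $1,735 = $10,098.

$10,098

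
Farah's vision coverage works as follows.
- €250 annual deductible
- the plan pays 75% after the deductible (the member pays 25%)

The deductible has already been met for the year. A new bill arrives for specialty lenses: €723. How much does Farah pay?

€180.75

The deductible is already satisfied, so the full bill goes to coinsurance.
25% of €723 = €180.75 falls to the member.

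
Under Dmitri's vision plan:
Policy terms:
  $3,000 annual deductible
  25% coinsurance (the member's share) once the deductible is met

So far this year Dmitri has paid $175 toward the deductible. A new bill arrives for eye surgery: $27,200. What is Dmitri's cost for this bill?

Deductible still to meet: $3,000 − $175 = $2,825.
After the $2,825 deductible portion, $27,200 − $2,825 = $24,375 is subject to coinsurance.
Member's 25% share of $24,375 is $6,093.75.
Member responsibility: $2,825 + $6,093.75 = $8,918.75.

$8,918.75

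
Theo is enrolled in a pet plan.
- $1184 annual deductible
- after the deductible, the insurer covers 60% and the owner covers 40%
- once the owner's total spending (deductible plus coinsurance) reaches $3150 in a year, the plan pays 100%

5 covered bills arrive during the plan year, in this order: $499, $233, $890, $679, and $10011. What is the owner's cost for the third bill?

$627.20

Claim 1 — $499: entire amount goes to the deductible. Owner owes $499 (running OOP $499).
Claim 2 — $233: fully absorbed by the deductible. Owner owes $233 (running OOP $732).
Claim 3 — $890: deductible takes $452, $438 remains; owner's 40% is $175.20. Cost to owner: $627.20. OOP to date $1359.20.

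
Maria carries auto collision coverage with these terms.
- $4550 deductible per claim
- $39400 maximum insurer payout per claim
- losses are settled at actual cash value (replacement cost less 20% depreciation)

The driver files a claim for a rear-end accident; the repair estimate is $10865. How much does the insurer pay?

$4142

Depreciate 20%: the covered value is $10865 × 0.8 = $8692.
After the deductible, $8692 − $4550 = $4142 remains.
$4142 ≤ $39400, so the limit doesn't bind; insurer pays $4142.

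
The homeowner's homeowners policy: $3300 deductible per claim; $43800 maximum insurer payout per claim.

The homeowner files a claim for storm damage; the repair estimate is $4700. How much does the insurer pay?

$1400

Less the $3300 deductible: $4700 − $3300 = $1400.
$1400 is within the $43800 limit, so the insurer pays $1400.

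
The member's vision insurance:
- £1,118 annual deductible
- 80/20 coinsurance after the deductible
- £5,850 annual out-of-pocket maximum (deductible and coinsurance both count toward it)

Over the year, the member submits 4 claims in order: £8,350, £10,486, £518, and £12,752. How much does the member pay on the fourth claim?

£1,084.80

Claim 1 — £8,350: £1,118 to deductible, leaving £7,232; coinsurance £7,232 × 20% = £1,446.40. Member pays £2,564.40; OOP now £2,564.40.
Claim 2 — £10,486: deductible met; 20% of £10,486 = £2,097.20. Cost to member: £2,097.20. OOP to date £4,661.60.
Claim 3 — £518: 20% coinsurance on £518 = £103.60. Member pays £103.60; OOP now £4,765.20.
Claim 4 — £12,752: deductible already satisfied, so member's share is 20% × £12,752 = £2,550.40. That would push OOP to £7,315.60, over the £5,850 cap, so member pays £5,850 − £4,765.20 = £1,084.80.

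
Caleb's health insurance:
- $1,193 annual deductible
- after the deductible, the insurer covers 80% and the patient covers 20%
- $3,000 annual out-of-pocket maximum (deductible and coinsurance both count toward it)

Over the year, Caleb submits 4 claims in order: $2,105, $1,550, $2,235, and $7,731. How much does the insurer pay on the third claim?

#1 ($2,105): deductible takes $1,193, $912 remains; 20% of $912 = $182.40. Patient pays $1,375.40; OOP now $1,375.40. Plan pays $2,105 − $1,375.40 = $729.60.
#2 ($1,550): 20% coinsurance on $1,550 = $310. Patient pays $310; OOP now $1,685.40. Plan pays $1,550 − $310 = $1,240.
#3 ($2,235): deductible already satisfied, so patient's share is 20% × $2,235 = $447. Patient owes $447 (running OOP $2,132.40). Plan pays $2,235 − $447 = $1,788.

$1,788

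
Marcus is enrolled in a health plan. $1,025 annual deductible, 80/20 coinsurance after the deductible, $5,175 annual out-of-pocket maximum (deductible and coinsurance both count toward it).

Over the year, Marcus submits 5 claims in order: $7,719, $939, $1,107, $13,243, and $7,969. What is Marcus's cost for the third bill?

Claim 1 ($7,719): $1,025 to deductible, leaving $6,694; coinsurance $6,694 × 20% = $1,338.80. Patient pays $2,363.80; OOP now $2,363.80.
Claim 2 ($939): deductible already satisfied, so patient's share is 20% × $939 = $187.80. Patient owes $187.80 (running OOP $2,551.60).
Claim 3 ($1,107): 20% coinsurance on $1,107 = $221.40. Patient owes $221.40 (running OOP $2,773).

$221.40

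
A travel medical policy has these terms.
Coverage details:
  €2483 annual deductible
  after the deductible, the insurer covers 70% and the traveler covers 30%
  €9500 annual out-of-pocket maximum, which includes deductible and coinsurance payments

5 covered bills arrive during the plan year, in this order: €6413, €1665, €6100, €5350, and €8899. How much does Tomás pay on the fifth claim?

Bill 1, €6413: deductible takes €2483, €3930 remains; coinsurance €3930 × 30% = €1179. Traveler owes €3662 (running OOP €3662).
Bill 2, €1665: deductible met; 30% of €1665 = €499.50. Traveler owes €499.50 (running OOP €4161.50).
Bill 3, €6100: deductible met; 30% of €6100 = €1830. Cost to traveler: €1830. OOP to date €5991.50.
Bill 4, €5350: deductible met; 30% of €5350 = €1605. Cost to traveler: €1605. OOP to date €7596.50.
Bill 5, €8899: deductible met; 30% of €8899 = €2669.70. That would push OOP to €10266.20, over the €9500 cap, so traveler pays €9500 − €7596.50 = €1903.50.

€1903.50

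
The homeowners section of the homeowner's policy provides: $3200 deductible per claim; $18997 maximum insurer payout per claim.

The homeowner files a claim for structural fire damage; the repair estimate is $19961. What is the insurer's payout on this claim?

After the deductible, $19961 − $3200 = $16761 remains.
That's under the $18997 cap, so the insurer reimburses the full $16761.

$16761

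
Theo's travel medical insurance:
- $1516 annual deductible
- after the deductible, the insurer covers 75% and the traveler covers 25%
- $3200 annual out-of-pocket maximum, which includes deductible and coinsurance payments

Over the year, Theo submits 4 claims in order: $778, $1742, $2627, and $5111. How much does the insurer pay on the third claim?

#1 ($778): entire amount goes to the deductible. Cost to traveler: $778. OOP to date $778. Plan pays $778 − $778 = $0.
#2 ($1742): $738 to deductible, leaving $1004; coinsurance $1004 × 25% = $251. Cost to traveler: $989. OOP to date $1767. Plan pays $1742 − $989 = $753.
#3 ($2627): deductible met; 25% of $2627 = $656.75. Traveler pays $656.75; OOP now $2423.75. Insurer: $2627 − $656.75 = $1970.25.

$1970.25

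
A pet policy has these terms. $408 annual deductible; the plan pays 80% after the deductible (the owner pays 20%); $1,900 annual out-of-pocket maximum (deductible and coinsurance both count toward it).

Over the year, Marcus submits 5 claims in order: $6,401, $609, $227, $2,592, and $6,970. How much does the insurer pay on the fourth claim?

$2,465.80

Claim 1 ($6,401): deductible takes $408, $5,993 remains; coinsurance $5,993 × 20% = $1,198.60. Owner owes $1,606.60 (running OOP $1,606.60). Insurer: $6,401 − $1,606.60 = $4,794.40.
Claim 2 ($609): 20% coinsurance on $609 = $121.80. Owner owes $121.80 (running OOP $1,728.40). Plan pays $609 − $121.80 = $487.20.
Claim 3 ($227): deductible already satisfied, so owner's share is 20% × $227 = $45.40. Owner pays $45.40; OOP now $1,773.80. Plan pays $227 − $45.40 = $181.60.
Claim 4 ($2,592): deductible met; 20% of $2,592 = $518.40. Adding that to $1,773.80 gives $2,292.20, past the $1,900 cap; owner pays only $1,900 − $1,773.80 = $126.20. Insurer: $2,592 − $126.20 = $2,465.80.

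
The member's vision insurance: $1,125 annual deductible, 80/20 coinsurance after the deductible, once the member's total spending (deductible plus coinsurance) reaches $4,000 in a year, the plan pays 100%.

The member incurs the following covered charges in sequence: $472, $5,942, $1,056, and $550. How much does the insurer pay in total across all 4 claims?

Claim 1 ($472): all of it applies to the deductible. Member pays $472; OOP now $472. Plan pays $472 − $472 = $0.
Claim 2 ($5,942): deductible takes $653, $5,289 remains; member's 20% is $1,057.80. Member pays $1,710.80; OOP now $2,182.80. Insurer: $5,942 − $1,710.80 = $4,231.20.
Claim 3 ($1,056): 20% coinsurance on $1,056 = $211.20. Cost to member: $211.20. OOP to date $2,394. Insurer: $1,056 − $211.20 = $844.80.
Claim 4 ($550): 20% coinsurance on $550 = $110. Cost to member: $110. OOP to date $2,504. Plan pays $550 − $110 = $440.
Insurer total = bills − member's total = $8,020 − $2,504 = $5,516.

$5,516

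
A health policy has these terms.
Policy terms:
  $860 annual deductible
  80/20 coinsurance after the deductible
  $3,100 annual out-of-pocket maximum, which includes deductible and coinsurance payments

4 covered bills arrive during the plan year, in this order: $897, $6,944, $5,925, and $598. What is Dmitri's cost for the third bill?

$843.80

Bill 1, $897: deductible takes $860, $37 remains; coinsurance $37 × 20% = $7.40. Cost to patient: $867.40. OOP to date $867.40.
Bill 2, $6,944: deductible already satisfied, so patient's share is 20% × $6,944 = $1,388.80. Patient owes $1,388.80 (running OOP $2,256.20).
Bill 3, $5,925: 20% coinsurance on $5,925 = $1,185. That would push OOP to $3,441.20, over the $3,100 cap, so patient pays $3,100 − $2,256.20 = $843.80.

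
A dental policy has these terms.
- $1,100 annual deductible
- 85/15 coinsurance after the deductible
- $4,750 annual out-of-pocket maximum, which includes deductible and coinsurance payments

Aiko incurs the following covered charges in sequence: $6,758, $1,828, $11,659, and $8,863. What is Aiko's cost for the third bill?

Bill 1, $6,758: $1,100 finishes the deductible; $5,658 goes to coinsurance; 15% of $5,658 = $848.70. Patient pays $1,948.70; OOP now $1,948.70.
Bill 2, $1,828: 15% coinsurance on $1,828 = $274.20. Cost to patient: $274.20. OOP to date $2,222.90.
Bill 3, $11,659: 15% coinsurance on $11,659 = $1,748.85. Cost to patient: $1,748.85. OOP to date $3,971.75.

$1,748.85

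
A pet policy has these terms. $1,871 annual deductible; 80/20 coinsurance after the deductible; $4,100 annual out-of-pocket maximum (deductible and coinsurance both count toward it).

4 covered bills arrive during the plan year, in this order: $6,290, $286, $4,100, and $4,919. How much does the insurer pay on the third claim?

$3,280

#1 ($6,290): $1,871 to deductible, leaving $4,419; 20% of $4,419 = $883.80. Cost to owner: $2,754.80. OOP to date $2,754.80. Plan pays $6,290 − $2,754.80 = $3,535.20.
#2 ($286): 20% coinsurance on $286 = $57.20. Cost to owner: $57.20. OOP to date $2,812. Insurer: $286 − $57.20 = $228.80.
#3 ($4,100): deductible already satisfied, so owner's share is 20% × $4,100 = $820. Cost to owner: $820. OOP to date $3,632. Plan pays $4,100 − $820 = $3,280.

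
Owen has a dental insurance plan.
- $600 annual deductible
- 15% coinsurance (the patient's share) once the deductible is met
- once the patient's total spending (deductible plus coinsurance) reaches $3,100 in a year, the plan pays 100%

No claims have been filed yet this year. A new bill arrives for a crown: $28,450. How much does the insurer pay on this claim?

The full $600 deductible is still open; $600 of this bill applies to it.
The remaining $27,850 (= $28,450 − $600) moves to coinsurance.
Patient's 15% share of $27,850 is $4,177.50.
That puts the patient's cost at $600 + $4,177.50 = $4,777.50 before any cap.
Year-to-date out-of-pocket would reach $0 + $4,777.50 = $4,777.50, above the $3,100 maximum, so the patient pays only $3,100 − $0 = $3,100.
The plan picks up $28,450 − $3,100 = $25,350.

$25,350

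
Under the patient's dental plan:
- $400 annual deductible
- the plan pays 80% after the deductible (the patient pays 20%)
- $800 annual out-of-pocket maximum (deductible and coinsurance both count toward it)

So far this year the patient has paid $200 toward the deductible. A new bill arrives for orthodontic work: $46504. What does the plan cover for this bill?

Deductible still to meet: $400 − $200 = $200.
After the $200 deductible portion, $46504 − $200 = $46304 is subject to coinsurance.
Patient's 20% share of $46304 is $9260.80.
That puts the patient's cost at $200 + $9260.80 = $9460.80 before any cap.
Year-to-date out-of-pocket would reach $200 + $9460.80 = $9660.80, above the $800 maximum, so the patient pays only $800 − $200 = $600.
The plan picks up $46504 − $600 = $45904.

$45904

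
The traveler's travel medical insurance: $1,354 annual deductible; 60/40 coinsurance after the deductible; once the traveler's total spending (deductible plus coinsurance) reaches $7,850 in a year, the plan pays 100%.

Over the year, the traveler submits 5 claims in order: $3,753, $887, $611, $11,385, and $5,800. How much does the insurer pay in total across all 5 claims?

Bill 1, $3,753: $1,354 finishes the deductible; $2,399 goes to coinsurance; traveler's 40% is $959.60. Traveler owes $2,313.60 (running OOP $2,313.60). Insurer: $3,753 − $2,313.60 = $1,439.40.
Bill 2, $887: deductible met; 40% of $887 = $354.80. Traveler pays $354.80; OOP now $2,668.40. Insurer: $887 − $354.80 = $532.20.
Bill 3, $611: deductible met; 40% of $611 = $244.40. Traveler pays $244.40; OOP now $2,912.80. Plan pays $611 − $244.40 = $366.60.
Bill 4, $11,385: deductible met; 40% of $11,385 = $4,554. Traveler pays $4,554; OOP now $7,466.80. Plan pays $11,385 − $4,554 = $6,831.
Bill 5, $5,800: deductible met; 40% of $5,800 = $2,320. That would push OOP to $9,786.80, over the $7,850 cap, so traveler pays $7,850 − $7,466.80 = $383.20. Plan pays $5,800 − $383.20 = $5,416.80.
Insurer total: $1,439.40 + $532.20 + $366.60 + $6,831 + $5,416.80 = $14,586.

$14,586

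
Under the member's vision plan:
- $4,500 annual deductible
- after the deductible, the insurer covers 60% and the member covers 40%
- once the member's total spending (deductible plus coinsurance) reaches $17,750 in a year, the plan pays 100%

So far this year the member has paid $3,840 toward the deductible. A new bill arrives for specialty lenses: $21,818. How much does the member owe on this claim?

Deductible still to meet: $4,500 − $3,840 = $660.
That leaves $21,818 − $660 = $21,158 for coinsurance.
40% of $21,158 = $8,463.20 falls to the member.
That puts the member's cost at $660 + $8,463.20 = $9,123.20 before any cap.
Cumulative spending $3,840 + $9,123.20 = $12,963.20 stays under the $17,750 maximum.

$9,123.20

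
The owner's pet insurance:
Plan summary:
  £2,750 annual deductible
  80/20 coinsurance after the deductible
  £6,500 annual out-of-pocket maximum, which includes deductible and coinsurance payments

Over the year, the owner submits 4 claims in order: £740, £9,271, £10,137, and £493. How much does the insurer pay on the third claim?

Bill 1, £740: all of it applies to the deductible. Owner pays £740; OOP now £740. Plan pays £740 − £740 = £0.
Bill 2, £9,271: £2,010 finishes the deductible; £7,261 goes to coinsurance; owner's 20% is £1,452.20. Owner owes £3,462.20 (running OOP £4,202.20). Insurer: £9,271 − £3,462.20 = £5,808.80.
Bill 3, £10,137: 20% coinsurance on £10,137 = £2,027.40. Cost to owner: £2,027.40. OOP to date £6,229.60. Plan pays £10,137 − £2,027.40 = £8,109.60.

£8,109.60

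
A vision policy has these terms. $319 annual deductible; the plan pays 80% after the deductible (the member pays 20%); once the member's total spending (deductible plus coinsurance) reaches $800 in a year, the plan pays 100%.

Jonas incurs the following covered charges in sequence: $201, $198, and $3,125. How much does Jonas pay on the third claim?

$465

Bill 1, $201: all of it applies to the deductible. Cost to member: $201. OOP to date $201.
Bill 2, $198: $118 finishes the deductible; $80 goes to coinsurance; 20% of $80 = $16. Cost to member: $134. OOP to date $335.
Bill 3, $3,125: deductible already satisfied, so member's share is 20% × $3,125 = $625. Adding that to $335 gives $960, past the $800 cap; member pays only $800 − $335 = $465.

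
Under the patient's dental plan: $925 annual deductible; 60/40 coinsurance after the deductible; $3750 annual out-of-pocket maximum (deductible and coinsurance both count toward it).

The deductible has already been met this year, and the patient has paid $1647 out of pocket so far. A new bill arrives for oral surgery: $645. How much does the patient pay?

The deductible is already satisfied, so the full bill goes to coinsurance.
Patient's 40% share of $645 is $258.
Cumulative spending $1647 + $258 = $1905 stays under the $3750 maximum.

$258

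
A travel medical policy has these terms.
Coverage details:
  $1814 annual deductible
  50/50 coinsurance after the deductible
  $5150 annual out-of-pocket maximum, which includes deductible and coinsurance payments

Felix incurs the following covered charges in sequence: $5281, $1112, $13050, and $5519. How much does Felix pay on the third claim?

$1046.50

Claim 1 — $5281: deductible takes $1814, $3467 remains; traveler's 50% is $1733.50. Traveler pays $3547.50; OOP now $3547.50.
Claim 2 — $1112: deductible already satisfied, so traveler's share is 50% × $1112 = $556. Traveler owes $556 (running OOP $4103.50).
Claim 3 — $13050: deductible met; 50% of $13050 = $6525. That would push OOP to $10628.50, over the $5150 cap, so traveler pays $5150 − $4103.50 = $1046.50.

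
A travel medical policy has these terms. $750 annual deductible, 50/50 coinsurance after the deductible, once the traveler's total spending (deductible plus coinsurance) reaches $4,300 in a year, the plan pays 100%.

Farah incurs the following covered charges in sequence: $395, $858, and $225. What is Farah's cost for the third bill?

$112.50

Claim 1 — $395: entire amount goes to the deductible. Cost to traveler: $395. OOP to date $395.
Claim 2 — $858: $355 finishes the deductible; $503 goes to coinsurance; traveler's 50% is $251.50. Cost to traveler: $606.50. OOP to date $1,001.50.
Claim 3 — $225: deductible already satisfied, so traveler's share is 50% × $225 = $112.50. Traveler owes $112.50 (running OOP $1,114).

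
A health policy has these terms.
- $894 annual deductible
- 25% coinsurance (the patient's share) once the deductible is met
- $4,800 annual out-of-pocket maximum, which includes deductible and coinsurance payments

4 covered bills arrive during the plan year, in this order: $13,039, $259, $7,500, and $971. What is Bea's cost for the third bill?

Bill 1, $13,039: $894 finishes the deductible; $12,145 goes to coinsurance; 25% of $12,145 = $3,036.25. Cost to patient: $3,930.25. OOP to date $3,930.25.
Bill 2, $259: deductible met; 25% of $259 = $64.75. Cost to patient: $64.75. OOP to date $3,995.
Bill 3, $7,500: 25% coinsurance on $7,500 = $1,875. OOP would hit $5,870 > $4,800, so the cap limits the patient to $4,800 − $3,995 = $805.

$805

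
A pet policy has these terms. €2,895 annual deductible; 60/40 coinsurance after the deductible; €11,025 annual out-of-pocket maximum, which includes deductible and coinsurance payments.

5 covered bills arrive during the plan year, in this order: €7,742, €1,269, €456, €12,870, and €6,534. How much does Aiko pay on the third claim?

€182.40

Claim 1 — €7,742: deductible takes €2,895, €4,847 remains; coinsurance €4,847 × 40% = €1,938.80. Owner owes €4,833.80 (running OOP €4,833.80).
Claim 2 — €1,269: deductible already satisfied, so owner's share is 40% × €1,269 = €507.60. Owner owes €507.60 (running OOP €5,341.40).
Claim 3 — €456: deductible already satisfied, so owner's share is 40% × €456 = €182.40. Cost to owner: €182.40. OOP to date €5,523.80.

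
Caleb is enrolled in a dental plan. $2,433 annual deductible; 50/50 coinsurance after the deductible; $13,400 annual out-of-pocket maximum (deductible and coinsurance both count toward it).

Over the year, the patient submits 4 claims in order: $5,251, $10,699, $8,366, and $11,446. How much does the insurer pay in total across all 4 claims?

$22,362

Bill 1, $5,251: $2,433 to deductible, leaving $2,818; patient's 50% is $1,409. Patient pays $3,842; OOP now $3,842. Insurer: $5,251 − $3,842 = $1,409.
Bill 2, $10,699: deductible already satisfied, so patient's share is 50% × $10,699 = $5,349.50. Cost to patient: $5,349.50. OOP to date $9,191.50. Insurer: $10,699 − $5,349.50 = $5,349.50.
Bill 3, $8,366: deductible met; 50% of $8,366 = $4,183. Patient pays $4,183; OOP now $13,374.50. Plan pays $8,366 − $4,183 = $4,183.
Bill 4, $11,446: deductible met; 50% of $11,446 = $5,723. Adding that to $13,374.50 gives $19,097.50, past the $13,400 cap; patient pays only $13,400 − $13,374.50 = $25.50. Plan pays $11,446 − $25.50 = $11,420.50.
Insurer total = bills − patient's total = $35,762 − $13,400 = $22,362.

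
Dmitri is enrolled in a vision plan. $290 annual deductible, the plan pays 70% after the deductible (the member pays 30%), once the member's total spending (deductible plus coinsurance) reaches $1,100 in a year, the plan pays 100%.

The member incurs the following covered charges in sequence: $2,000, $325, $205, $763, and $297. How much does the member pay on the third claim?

$61.50

Bill 1, $2,000: $290 to deductible, leaving $1,710; member's 30% is $513. Member pays $803; OOP now $803.
Bill 2, $325: deductible met; 30% of $325 = $97.50. Cost to member: $97.50. OOP to date $900.50.
Bill 3, $205: deductible met; 30% of $205 = $61.50. Member pays $61.50; OOP now $962.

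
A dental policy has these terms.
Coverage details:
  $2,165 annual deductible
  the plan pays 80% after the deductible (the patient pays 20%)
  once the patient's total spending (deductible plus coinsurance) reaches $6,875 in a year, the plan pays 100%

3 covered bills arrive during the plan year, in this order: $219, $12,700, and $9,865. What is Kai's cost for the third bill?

$1,973

Claim 1 — $219: entire amount goes to the deductible. Patient owes $219 (running OOP $219).
Claim 2 — $12,700: $1,946 to deductible, leaving $10,754; patient's 20% is $2,150.80. Patient pays $4,096.80; OOP now $4,315.80.
Claim 3 — $9,865: deductible already satisfied, so patient's share is 20% × $9,865 = $1,973. Patient pays $1,973; OOP now $6,288.80.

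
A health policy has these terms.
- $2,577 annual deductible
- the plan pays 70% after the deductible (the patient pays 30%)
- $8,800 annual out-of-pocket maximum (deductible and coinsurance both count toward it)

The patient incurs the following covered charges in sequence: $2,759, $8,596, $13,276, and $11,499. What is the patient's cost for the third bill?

Bill 1, $2,759: $2,577 finishes the deductible; $182 goes to coinsurance; coinsurance $182 × 30% = $54.60. Cost to patient: $2,631.60. OOP to date $2,631.60.
Bill 2, $8,596: deductible already satisfied, so patient's share is 30% × $8,596 = $2,578.80. Patient owes $2,578.80 (running OOP $5,210.40).
Bill 3, $13,276: deductible already satisfied, so patient's share is 30% × $13,276 = $3,982.80. That would push OOP to $9,193.20, over the $8,800 cap, so patient pays $8,800 − $5,210.40 = $3,589.60.

$3,589.60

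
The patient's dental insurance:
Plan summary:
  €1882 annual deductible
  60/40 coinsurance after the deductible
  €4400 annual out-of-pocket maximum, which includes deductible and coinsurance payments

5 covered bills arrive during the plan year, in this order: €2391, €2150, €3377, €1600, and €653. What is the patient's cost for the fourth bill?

€103.60

Claim 1 (€2391): deductible takes €1882, €509 remains; coinsurance €509 × 40% = €203.60. Cost to patient: €2085.60. OOP to date €2085.60.
Claim 2 (€2150): 40% coinsurance on €2150 = €860. Patient pays €860; OOP now €2945.60.
Claim 3 (€3377): deductible met; 40% of €3377 = €1350.80. Cost to patient: €1350.80. OOP to date €4296.40.
Claim 4 (€1600): 40% coinsurance on €1600 = €640. Adding that to €4296.40 gives €4936.40, past the €4400 cap; patient pays only €4400 − €4296.40 = €103.60.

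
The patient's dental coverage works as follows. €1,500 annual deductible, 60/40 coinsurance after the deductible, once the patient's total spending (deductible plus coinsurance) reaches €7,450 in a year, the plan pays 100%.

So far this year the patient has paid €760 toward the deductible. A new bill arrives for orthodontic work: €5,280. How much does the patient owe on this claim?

Deductible still to meet: €1,500 − €760 = €740.
That leaves €5,280 − €740 = €4,540 for coinsurance.
Patient's 40% share of €4,540 is €1,816.
Patient responsibility before any cap: €740 + €1,816 = €2,556.
Cumulative spending €760 + €2,556 = €3,316 stays under the €7,450 maximum.

€2,556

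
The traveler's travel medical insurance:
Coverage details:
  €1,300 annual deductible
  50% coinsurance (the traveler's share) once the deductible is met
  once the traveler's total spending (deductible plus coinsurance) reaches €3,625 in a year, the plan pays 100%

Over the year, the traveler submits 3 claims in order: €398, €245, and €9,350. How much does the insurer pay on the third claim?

€6,368

#1 (€398): entire amount goes to the deductible. Traveler pays €398; OOP now €398. Insurer: €398 − €398 = €0.
#2 (€245): entire amount goes to the deductible. Traveler pays €245; OOP now €643. Insurer: €245 − €245 = €0.
#3 (€9,350): deductible takes €657, €8,693 remains; 50% of €8,693 = €4,346.50. Together that's €657 + €4,346.50 = €5,003.50. OOP would hit €5,646.50 > €3,625, so the cap limits the traveler to €3,625 − €643 = €2,982. Insurer: €9,350 − €2,982 = €6,368.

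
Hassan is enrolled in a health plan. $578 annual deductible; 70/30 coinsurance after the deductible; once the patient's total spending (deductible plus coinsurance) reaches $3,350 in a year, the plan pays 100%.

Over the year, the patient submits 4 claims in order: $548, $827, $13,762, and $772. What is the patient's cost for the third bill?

Claim 1 — $548: all of it applies to the deductible. Patient owes $548 (running OOP $548).
Claim 2 — $827: $30 to deductible, leaving $797; 30% of $797 = $239.10. Patient pays $269.10; OOP now $817.10.
Claim 3 — $13,762: deductible met; 30% of $13,762 = $4,128.60. That would push OOP to $4,945.70, over the $3,350 cap, so patient pays $3,350 − $817.10 = $2,532.90.

$2,532.90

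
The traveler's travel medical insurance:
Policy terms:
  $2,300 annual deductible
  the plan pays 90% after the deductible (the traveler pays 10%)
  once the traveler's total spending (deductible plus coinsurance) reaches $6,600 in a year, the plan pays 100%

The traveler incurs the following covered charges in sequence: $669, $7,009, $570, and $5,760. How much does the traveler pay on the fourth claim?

Bill 1, $669: fully absorbed by the deductible. Traveler owes $669 (running OOP $669).
Bill 2, $7,009: $1,631 finishes the deductible; $5,378 goes to coinsurance; coinsurance $5,378 × 10% = $537.80. Traveler owes $2,168.80 (running OOP $2,837.80).
Bill 3, $570: 10% coinsurance on $570 = $57. Traveler pays $57; OOP now $2,894.80.
Bill 4, $5,760: deductible already satisfied, so traveler's share is 10% × $5,760 = $576. Cost to traveler: $576. OOP to date $3,470.80.

$576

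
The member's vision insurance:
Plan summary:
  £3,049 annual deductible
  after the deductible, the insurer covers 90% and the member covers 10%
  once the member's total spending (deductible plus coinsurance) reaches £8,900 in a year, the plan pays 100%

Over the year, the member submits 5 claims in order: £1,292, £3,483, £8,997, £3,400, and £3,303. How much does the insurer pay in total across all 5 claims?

£15,683.40

Claim 1 — £1,292: entire amount goes to the deductible. Cost to member: £1,292. OOP to date £1,292. Insurer: £1,292 − £1,292 = £0.
Claim 2 — £3,483: deductible takes £1,757, £1,726 remains; 10% of £1,726 = £172.60. Cost to member: £1,929.60. OOP to date £3,221.60. Insurer: £3,483 − £1,929.60 = £1,553.40.
Claim 3 — £8,997: deductible met; 10% of £8,997 = £899.70. Cost to member: £899.70. OOP to date £4,121.30. Insurer: £8,997 − £899.70 = £8,097.30.
Claim 4 — £3,400: deductible already satisfied, so member's share is 10% × £3,400 = £340. Member owes £340 (running OOP £4,461.30). Plan pays £3,400 − £340 = £3,060.
Claim 5 — £3,303: deductible met; 10% of £3,303 = £330.30. Member owes £330.30 (running OOP £4,791.60). Insurer: £3,303 − £330.30 = £2,972.70.
Insurer total: £0 + £1,553.40 + £8,097.30 + £3,060 + £2,972.70 = £15,683.40.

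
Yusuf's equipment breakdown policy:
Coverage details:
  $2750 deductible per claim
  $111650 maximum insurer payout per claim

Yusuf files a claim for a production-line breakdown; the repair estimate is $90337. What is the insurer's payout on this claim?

$87587

After the deductible, $90337 − $2750 = $87587 remains.
That's under the $111650 cap, so the insurer reimburses the full $87587.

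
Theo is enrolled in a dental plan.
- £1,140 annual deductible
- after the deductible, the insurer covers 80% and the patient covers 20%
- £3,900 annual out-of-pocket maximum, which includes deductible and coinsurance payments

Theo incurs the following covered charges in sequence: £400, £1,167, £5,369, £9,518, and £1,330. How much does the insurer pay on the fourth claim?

Claim 1 (£400): all of it applies to the deductible. Patient owes £400 (running OOP £400). Plan pays £400 − £400 = £0.
Claim 2 (£1,167): £740 finishes the deductible; £427 goes to coinsurance; 20% of £427 = £85.40. Patient owes £825.40 (running OOP £1,225.40). Insurer: £1,167 − £825.40 = £341.60.
Claim 3 (£5,369): deductible met; 20% of £5,369 = £1,073.80. Cost to patient: £1,073.80. OOP to date £2,299.20. Plan pays £5,369 − £1,073.80 = £4,295.20.
Claim 4 (£9,518): 20% coinsurance on £9,518 = £1,903.60. Adding that to £2,299.20 gives £4,202.80, past the £3,900 cap; patient pays only £3,900 − £2,299.20 = £1,600.80. Plan pays £9,518 − £1,600.80 = £7,917.20.

£7,917.20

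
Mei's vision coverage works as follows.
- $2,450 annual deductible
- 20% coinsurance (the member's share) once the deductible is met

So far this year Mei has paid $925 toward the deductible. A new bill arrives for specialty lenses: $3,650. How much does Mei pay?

$925 of the $2,450 deductible is already met, leaving $1,525.
That leaves $3,650 − $1,525 = $2,125 for coinsurance.
20% of $2,125 = $425 falls to the member.
That puts the member's cost at $1,525 + $425 = $1,950.

$1,950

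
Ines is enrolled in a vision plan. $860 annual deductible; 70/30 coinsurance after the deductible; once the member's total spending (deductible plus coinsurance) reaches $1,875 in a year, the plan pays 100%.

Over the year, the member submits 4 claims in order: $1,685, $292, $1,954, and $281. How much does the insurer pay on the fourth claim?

$196.70

Claim 1 — $1,685: deductible takes $860, $825 remains; 30% of $825 = $247.50. Cost to member: $1,107.50. OOP to date $1,107.50. Plan pays $1,685 − $1,107.50 = $577.50.
Claim 2 — $292: deductible met; 30% of $292 = $87.60. Member owes $87.60 (running OOP $1,195.10). Insurer: $292 − $87.60 = $204.40.
Claim 3 — $1,954: deductible already satisfied, so member's share is 30% × $1,954 = $586.20. Member owes $586.20 (running OOP $1,781.30). Plan pays $1,954 − $586.20 = $1,367.80.
Claim 4 — $281: deductible already satisfied, so member's share is 30% × $281 = $84.30. Member owes $84.30 (running OOP $1,865.60). Plan pays $281 − $84.30 = $196.70.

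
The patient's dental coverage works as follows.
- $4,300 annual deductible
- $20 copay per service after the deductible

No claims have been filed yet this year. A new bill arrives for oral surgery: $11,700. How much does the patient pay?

The full $4,300 deductible is still open; $4,300 of this bill applies to it.
That leaves $11,700 − $4,300 = $7,400 for the copay.
Copay on this service: $20.
So the patient owes $4,300 + $20 = $4,320.

$4,320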